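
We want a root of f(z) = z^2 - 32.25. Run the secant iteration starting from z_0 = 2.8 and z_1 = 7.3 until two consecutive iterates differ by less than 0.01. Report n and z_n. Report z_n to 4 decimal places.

n = 5, z_n = 5.6789

f(2.8) = -24.410000, f(7.3) = 21.040000
z_2 = 7.300000 − 21.040000·(4.500000)/(45.450000) = 5.216832;  |Δ| = 2.083168
f(5.216832) = -5.034667
z_3 = 5.216832 − (-5.034667)·(-2.083168)/(-26.074667) = 5.619063;  |Δ| = 0.402232
f(5.619063) = -0.676126
z_4 = 5.619063 − (-0.676126)·(0.402232)/(4.358541) = 5.681460;  |Δ| = 0.062397
f(5.681460) = 0.028991
z_5 = 5.681460 − 0.028991·(0.062397)/(0.705117) = 5.678895;  |Δ| = 0.002565
|z_5 − z_4| = 0.002565 < 0.01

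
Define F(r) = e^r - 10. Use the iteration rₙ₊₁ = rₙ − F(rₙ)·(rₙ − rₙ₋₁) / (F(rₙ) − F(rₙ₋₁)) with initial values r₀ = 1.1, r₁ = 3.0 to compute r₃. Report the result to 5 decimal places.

2.16463

F(1.1) = -6.9958340, F(3.0) = 10.0855369
r₂ = 3.0000000 − 10.0855369·(3.0000000 − 1.1000000) / (10.0855369 − (-6.9958340)) = 3.0000000 − (19.1625202)/(17.0813709) = 1.8781626
F(1.8781626) = -3.4585253
r₃ = 1.8781626 − (-3.4585253)·(1.8781626 − 3.0000000) / (-3.4585253 − 10.0855369) = 1.8781626 − (3.8799029)/(-13.5440622) = 2.1646279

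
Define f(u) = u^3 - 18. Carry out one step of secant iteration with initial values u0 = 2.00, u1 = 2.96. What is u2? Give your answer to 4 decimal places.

f(2.00) = -10.000000, f(2.96) = 7.934336
u2 = 2.960000 − 7.934336·(2.960000 − 2.000000) / (7.934336 − (-10.000000)) = 2.960000 − (7.616963)/(17.934336) = 2.535286

2.5353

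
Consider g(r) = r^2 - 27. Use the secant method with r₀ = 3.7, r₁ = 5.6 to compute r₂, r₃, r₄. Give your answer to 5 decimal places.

g(3.7) = -13.3100000, g(5.6) = 4.3600000
r₂ = 5.6000000 − 4.3600000·(5.6000000 − 3.7000000) / (4.3600000 − (-13.3100000)) = 5.6000000 − (8.2840000)/(17.6700000) = 5.1311828
g(5.1311828) = -0.6709631
r₃ = 5.1311828 − (-0.6709631)·(5.1311828 − 5.6000000) / (-0.6709631 − 4.3600000) = 5.1311828 − (0.3145591)/(-5.0309631) = 5.1937074
g(5.1937074) = -0.0254033
r₄ = 5.1937074 − (-0.0254033)·(5.1937074 − 5.1311828) / (-0.0254033 − (-0.6709631)) = 5.1937074 − (-0.0015883)/(0.6455598) = 5.1961678

5.13118, 5.19371, 5.19617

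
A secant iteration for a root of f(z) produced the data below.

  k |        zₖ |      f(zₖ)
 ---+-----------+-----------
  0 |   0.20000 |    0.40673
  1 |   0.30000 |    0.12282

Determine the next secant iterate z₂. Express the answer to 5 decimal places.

0.34326

z₂ = 0.30000 − 0.12282·(0.30000 − 0.20000) / (0.12282 − 0.40673)
   = 0.30000 − (0.0122820)/(-0.2839100) = 0.3432602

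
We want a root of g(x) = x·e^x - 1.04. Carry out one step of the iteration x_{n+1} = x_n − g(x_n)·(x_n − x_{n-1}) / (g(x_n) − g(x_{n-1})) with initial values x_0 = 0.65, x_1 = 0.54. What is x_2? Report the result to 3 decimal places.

g(0.65) = 0.20510, g(0.54) = -0.11336
x_2 = 0.54000 − (-0.11336)·(0.54000 − 0.65000) / (-0.11336 − 0.20510) = 0.54000 − (0.01247)/(-0.31846) = 0.57915

0.579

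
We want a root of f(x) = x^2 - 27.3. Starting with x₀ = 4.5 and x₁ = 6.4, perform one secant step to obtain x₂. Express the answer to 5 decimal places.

f(4.5) = -7.0500000, f(6.4) = 13.6600000
x₂ = 6.4000000 − 13.6600000·(6.4000000 − 4.5000000) / (13.6600000 − (-7.0500000)) = 6.4000000 − (25.9540000)/(20.7100000) = 5.1467890

5.14679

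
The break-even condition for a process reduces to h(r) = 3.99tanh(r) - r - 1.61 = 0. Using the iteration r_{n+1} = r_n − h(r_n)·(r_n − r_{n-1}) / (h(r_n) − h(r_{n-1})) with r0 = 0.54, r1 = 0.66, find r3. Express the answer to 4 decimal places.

h(0.54) = -0.182978, h(0.66) = 0.037670
r2 = 0.660000 − 0.037670·(0.660000 − 0.540000) / (0.037670 − (-0.182978)) = 0.660000 − (0.004520)/(0.220648) = 0.639513
h(0.639513) = 0.003113
r3 = 0.639513 − 0.003113·(0.639513 − 0.660000) / (0.003113 − 0.037670) = 0.639513 − (-0.000064)/(-0.034557) = 0.637668

0.6377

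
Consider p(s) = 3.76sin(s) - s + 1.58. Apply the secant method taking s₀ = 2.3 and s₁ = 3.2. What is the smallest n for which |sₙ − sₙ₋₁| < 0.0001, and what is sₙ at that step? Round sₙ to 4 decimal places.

p(2.3) = 2.083852, p(3.2) = -1.839487
s₂ = 3.200000 − (-1.839487)·(0.900000)/(-3.923338) = 2.778028;  |Δ| = 0.421972
p(2.778028) = 0.139058
s₃ = 2.778028 − 0.139058·(-0.421972)/(1.978544) = 2.807686;  |Δ| = 0.029657
p(2.807686) = 0.004605
s₄ = 2.807686 − 0.004605·(0.029657)/(-0.134453) = 2.808701;  |Δ| = 0.001016
p(2.808701) = -0.000020
s₅ = 2.808701 − (-0.000020)·(0.001016)/(-0.004625) = 2.808697;  |Δ| = 0.000004
|s₅ − s₄| = 0.000004 < 0.0001

n = 5, sₙ = 2.8087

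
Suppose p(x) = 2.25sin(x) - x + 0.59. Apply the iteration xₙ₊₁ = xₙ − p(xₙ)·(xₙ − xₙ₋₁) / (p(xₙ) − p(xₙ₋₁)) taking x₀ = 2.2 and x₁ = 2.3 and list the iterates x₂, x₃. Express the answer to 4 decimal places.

p(2.2) = 0.209117, p(2.3) = -0.032163
x₂ = 2.300000 − (-0.032163)·(2.300000 − 2.200000) / (-0.032163 − 0.209117) = 2.300000 − (-0.003216)/(-0.241280) = 2.286670
p(2.286670) = 0.001001
x₃ = 2.286670 − 0.001001·(2.286670 − 2.300000) / (0.001001 − (-0.032163)) = 2.286670 − (-0.000013)/(0.033164) = 2.287072

2.2867, 2.2871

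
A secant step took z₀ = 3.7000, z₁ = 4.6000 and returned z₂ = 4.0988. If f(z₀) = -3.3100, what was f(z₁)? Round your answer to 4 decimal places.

The secant line through (3.7000, -3.3100) and (4.6000, f(z₁)) crosses zero at z₂ = 4.0988.
So (3.7000, -3.3100), (4.6000, f(z₁)), (4.0988, 0) are collinear:
f(z₁) = -3.3100 · (4.6000 − 4.0988) / (3.7000 − 4.0988) = -3.3100 · (0.501200)/(-0.398800) = 4.159910

4.1599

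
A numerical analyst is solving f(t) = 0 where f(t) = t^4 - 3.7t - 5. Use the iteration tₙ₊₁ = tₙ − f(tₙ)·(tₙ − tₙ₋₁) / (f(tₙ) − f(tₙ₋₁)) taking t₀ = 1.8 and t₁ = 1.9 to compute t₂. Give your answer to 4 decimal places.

1.8537

f(1.8) = -1.162400, f(1.9) = 1.002100
t₂ = 1.900000 − 1.002100·(1.900000 − 1.800000) / (1.002100 − (-1.162400)) = 1.900000 − (0.100210)/(2.164500) = 1.853703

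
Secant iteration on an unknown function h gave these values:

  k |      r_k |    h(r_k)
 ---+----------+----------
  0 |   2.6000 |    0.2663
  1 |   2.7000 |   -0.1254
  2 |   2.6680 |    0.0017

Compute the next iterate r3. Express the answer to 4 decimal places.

r3 = 2.6680 − 0.0017·(2.6680 − 2.7000) / (0.0017 − (-0.1254))
   = 2.6680 − (-0.000054)/(0.127100) = 2.668428

2.6684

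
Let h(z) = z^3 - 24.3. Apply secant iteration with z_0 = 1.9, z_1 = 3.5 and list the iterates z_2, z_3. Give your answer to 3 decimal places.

h(1.9) = -17.44100, h(3.5) = 18.57500
z_2 = 3.50000 − 18.57500·(3.50000 − 1.90000) / (18.57500 − (-17.44100)) = 3.50000 − (29.72000)/(36.01600) = 2.67481
h(2.67481) = -5.16276
z_3 = 2.67481 − (-5.16276)·(2.67481 − 3.50000) / (-5.16276 − 18.57500) = 2.67481 − (4.26025)/(-23.73776) = 2.85428

2.675, 2.854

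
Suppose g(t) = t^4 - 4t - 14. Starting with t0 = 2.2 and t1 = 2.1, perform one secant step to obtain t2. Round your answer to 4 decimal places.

2.1825

g(2.2) = 0.625600, g(2.1) = -2.951900
t2 = 2.100000 − (-2.951900)·(2.100000 − 2.200000) / (-2.951900 − 0.625600) = 2.100000 − (0.295190)/(-3.577500) = 2.182513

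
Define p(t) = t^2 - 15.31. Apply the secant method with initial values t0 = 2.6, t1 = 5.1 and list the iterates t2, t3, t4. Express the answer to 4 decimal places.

p(2.6) = -8.550000, p(5.1) = 10.700000
t2 = 5.100000 − 10.700000·(5.100000 − 2.600000) / (10.700000 − (-8.550000)) = 5.100000 − (26.750000)/(19.250000) = 3.710390
p(3.710390) = -1.543009
t3 = 3.710390 − (-1.543009)·(3.710390 − 5.100000) / (-1.543009 − 10.700000) = 3.710390 − (2.144181)/(-12.243009) = 3.885525
p(3.885525) = -0.212697
t4 = 3.885525 − (-0.212697)·(3.885525 − 3.710390) / (-0.212697 − (-1.543009)) = 3.885525 − (-0.037251)/(1.330312) = 3.913526

3.7104, 3.8855, 3.9135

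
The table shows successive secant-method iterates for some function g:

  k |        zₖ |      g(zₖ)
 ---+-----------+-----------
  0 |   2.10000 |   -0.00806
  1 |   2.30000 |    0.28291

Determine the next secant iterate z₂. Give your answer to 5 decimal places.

2.10554

z₂ = 2.30000 − 0.28291·(2.30000 − 2.10000) / (0.28291 − (-0.00806))
   = 2.30000 − (0.0565820)/(0.2909700) = 2.1055401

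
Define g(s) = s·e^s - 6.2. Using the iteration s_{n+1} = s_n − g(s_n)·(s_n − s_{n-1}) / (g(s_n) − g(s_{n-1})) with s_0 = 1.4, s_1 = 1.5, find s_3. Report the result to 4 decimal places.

1.4517

g(1.4) = -0.522720, g(1.5) = 0.522534
s_2 = 1.500000 − 0.522534·(1.500000 − 1.400000) / (0.522534 − (-0.522720)) = 1.500000 − (0.052253)/(1.045254) = 1.450009
g(1.450009) = -0.018391
s_3 = 1.450009 − (-0.018391)·(1.450009 − 1.500000) / (-0.018391 − 0.522534) = 1.450009 − (0.000919)/(-0.540924) = 1.451709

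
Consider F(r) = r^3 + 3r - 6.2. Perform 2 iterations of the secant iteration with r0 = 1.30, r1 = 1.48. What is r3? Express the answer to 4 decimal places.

F(1.30) = -0.103000, F(1.48) = 1.481792
r2 = 1.480000 − 1.481792·(1.480000 − 1.300000) / (1.481792 − (-0.103000)) = 1.480000 − (0.266723)/(1.584792) = 1.311699
F(1.311699) = -0.008056
r3 = 1.311699 − (-0.008056)·(1.311699 − 1.480000) / (-0.008056 − 1.481792) = 1.311699 − (0.001356)/(-1.489848) = 1.312609

1.3126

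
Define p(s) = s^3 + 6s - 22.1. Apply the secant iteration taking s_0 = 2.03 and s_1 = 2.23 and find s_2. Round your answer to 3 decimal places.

2.109

p(2.03) = -1.55457, p(2.23) = 2.36957
s_2 = 2.23000 − 2.36957·(2.23000 − 2.03000) / (2.36957 − (-1.55457)) = 2.23000 − (0.47391)/(3.92414) = 2.10923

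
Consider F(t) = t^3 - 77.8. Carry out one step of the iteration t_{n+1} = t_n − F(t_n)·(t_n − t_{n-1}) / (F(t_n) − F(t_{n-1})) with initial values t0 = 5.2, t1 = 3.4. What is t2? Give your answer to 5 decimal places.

F(5.2) = 62.8080000, F(3.4) = -38.4960000
t2 = 3.4000000 − (-38.4960000)·(3.4000000 − 5.2000000) / (-38.4960000 − 62.8080000) = 3.4000000 − (69.2928000)/(-101.3040000) = 4.0840085

4.08401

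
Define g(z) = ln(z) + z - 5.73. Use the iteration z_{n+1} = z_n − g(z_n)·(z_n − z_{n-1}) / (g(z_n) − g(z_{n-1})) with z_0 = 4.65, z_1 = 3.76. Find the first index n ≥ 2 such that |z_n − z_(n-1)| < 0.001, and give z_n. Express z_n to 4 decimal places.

g(4.65) = 0.456867, g(3.76) = -0.645581
z_2 = 3.760000 − (-0.645581)·(-0.890000)/(-1.102448) = 4.281174;  |Δ| = 0.521174
g(4.281174) = 0.005401
z_3 = 4.281174 − 0.005401·(0.521174)/(0.650982) = 4.276850;  |Δ| = 0.004324
g(4.276850) = 0.000066
z_4 = 4.276850 − 0.000066·(-0.004324)/(-0.005335) = 4.276796;  |Δ| = 0.000054
|z_4 − z_3| = 0.000054 < 0.001

n = 4, z_n = 4.2768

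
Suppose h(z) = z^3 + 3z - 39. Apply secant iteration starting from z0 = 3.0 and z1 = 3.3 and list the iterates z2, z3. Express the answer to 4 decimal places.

h(3.0) = -3.000000, h(3.3) = 6.837000
z2 = 3.300000 − 6.837000·(3.300000 − 3.000000) / (6.837000 − (-3.000000)) = 3.300000 − (2.051100)/(9.837000) = 3.091491
h(3.091491) = -0.179159
z3 = 3.091491 − (-0.179159)·(3.091491 − 3.300000) / (-0.179159 − 6.837000) = 3.091491 − (0.037356)/(-7.016159) = 3.096816

3.0915, 3.0968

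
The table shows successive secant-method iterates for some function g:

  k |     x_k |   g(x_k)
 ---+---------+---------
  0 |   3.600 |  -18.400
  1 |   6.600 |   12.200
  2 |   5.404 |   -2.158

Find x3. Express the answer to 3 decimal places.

5.584

x3 = 5.404 − (-2.158)·(5.404 − 6.600) / (-2.158 − 12.200)
   = 5.404 − (2.58097)/(-14.35800) = 5.58376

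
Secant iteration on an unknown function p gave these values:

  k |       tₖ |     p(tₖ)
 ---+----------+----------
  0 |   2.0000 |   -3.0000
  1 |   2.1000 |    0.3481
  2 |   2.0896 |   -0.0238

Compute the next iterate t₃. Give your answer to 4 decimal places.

2.0903

t₃ = 2.0896 − (-0.0238)·(2.0896 − 2.1000) / (-0.0238 − 0.3481)
   = 2.0896 − (0.000248)/(-0.371900) = 2.090266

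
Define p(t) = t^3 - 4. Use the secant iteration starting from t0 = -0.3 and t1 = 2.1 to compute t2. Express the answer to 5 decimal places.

p(-0.3) = -4.0270000, p(2.1) = 5.2610000
t2 = 2.1000000 − 5.2610000·(2.1000000 − (-0.3000000)) / (5.2610000 − (-4.0270000)) = 2.1000000 − (12.6264000)/(9.2880000) = 0.7405685

0.74057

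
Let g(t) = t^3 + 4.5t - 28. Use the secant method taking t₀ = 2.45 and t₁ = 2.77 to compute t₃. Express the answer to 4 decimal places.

g(2.45) = -2.268875, g(2.77) = 5.718933
t₂ = 2.770000 − 5.718933·(2.770000 − 2.450000) / (5.718933 − (-2.268875)) = 2.770000 − (1.830059)/(7.987808) = 2.540894
g(2.540894) = -0.161615
t₃ = 2.540894 − (-0.161615)·(2.540894 − 2.770000) / (-0.161615 − 5.718933) = 2.540894 − (0.037027)/(-5.880548) = 2.547190

2.5472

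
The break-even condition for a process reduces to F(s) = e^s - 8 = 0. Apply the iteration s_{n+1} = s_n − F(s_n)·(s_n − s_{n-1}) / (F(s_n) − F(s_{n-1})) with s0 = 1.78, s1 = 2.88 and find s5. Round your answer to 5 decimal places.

2.07940

F(1.78) = -2.0701436, F(2.88) = 9.8142732
s2 = 2.8800000 − 9.8142732·(2.8800000 − 1.7800000) / (9.8142732 − (-2.0701436)) = 2.8800000 − (10.7957005)/(11.8844168) = 1.9716087
F(1.9716087) = -0.8177786
s3 = 1.9716087 − (-0.8177786)·(1.9716087 − 2.8800000) / (-0.8177786 − 9.8142732) = 1.9716087 − (0.7428629)/(-10.6320518) = 2.0414789
F(2.0414789) = -0.2980090
s4 = 2.0414789 − (-0.2980090)·(2.0414789 − 1.9716087) / (-0.2980090 − (-0.8177786)) = 2.0414789 − (-0.0208219)/(0.5197696) = 2.0815388
F(2.0815388) = 0.0167956
s5 = 2.0815388 − 0.0167956·(2.0815388 − 2.0414789) / (0.0167956 − (-0.2980090)) = 2.0815388 − (0.0006728)/(0.3148046) = 2.0794015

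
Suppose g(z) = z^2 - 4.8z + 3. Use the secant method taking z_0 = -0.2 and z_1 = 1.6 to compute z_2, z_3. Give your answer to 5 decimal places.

0.97647, 0.64656

g(-0.2) = 4.0000000, g(1.6) = -2.1200000
z_2 = 1.6000000 − (-2.1200000)·(1.6000000 − (-0.2000000)) / (-2.1200000 − 4.0000000) = 1.6000000 − (-3.8160000)/(-6.1200000) = 0.9764706
g(0.9764706) = -0.7335640
z_3 = 0.9764706 − (-0.7335640)·(0.9764706 − 1.6000000) / (-0.7335640 − (-2.1200000)) = 0.9764706 − (0.4573987)/(1.3864360) = 0.6465608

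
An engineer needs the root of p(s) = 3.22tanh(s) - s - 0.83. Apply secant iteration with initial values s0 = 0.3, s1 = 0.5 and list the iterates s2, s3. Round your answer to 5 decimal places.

p(0.3) = -0.1919734, p(0.5) = 0.1580172
s2 = 0.5000000 − 0.1580172·(0.5000000 − 0.3000000) / (0.1580172 − (-0.1919734)) = 0.5000000 − (0.0316034)/(0.3499906) = 0.4097020
p(0.4097020) = 0.0103652
s3 = 0.4097020 − 0.0103652·(0.4097020 − 0.5000000) / (0.0103652 − 0.1580172) = 0.4097020 − (-0.0009360)/(-0.1476520) = 0.4033631

0.40970, 0.40336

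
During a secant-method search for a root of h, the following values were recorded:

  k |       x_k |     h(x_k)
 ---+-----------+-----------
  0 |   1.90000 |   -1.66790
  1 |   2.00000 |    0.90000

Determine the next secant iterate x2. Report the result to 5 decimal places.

1.96495

x2 = 2.00000 − 0.90000·(2.00000 − 1.90000) / (0.90000 − (-1.66790))
   = 2.00000 − (0.0900000)/(2.5679000) = 1.9649519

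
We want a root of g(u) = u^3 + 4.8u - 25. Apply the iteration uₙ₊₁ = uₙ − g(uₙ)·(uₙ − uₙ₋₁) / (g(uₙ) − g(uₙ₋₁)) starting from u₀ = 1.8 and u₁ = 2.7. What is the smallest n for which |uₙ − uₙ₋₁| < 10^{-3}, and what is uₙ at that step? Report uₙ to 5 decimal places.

n = 5, uₙ = 2.38434

g(1.8) = -10.5280000, g(2.7) = 7.6430000
u₂ = 2.7000000 − 7.6430000·(0.9000000)/(18.1710000) = 2.3214463;  |Δ| = 0.3785537
g(2.3214463) = -1.3465223
u₃ = 2.3214463 − (-1.3465223)·(-0.3785537)/(-8.9895223) = 2.3781491;  |Δ| = 0.0567028
g(2.3781491) = -0.1350415
u₄ = 2.3781491 − (-0.1350415)·(0.0567028)/(1.2114808) = 2.3844696;  |Δ| = 0.0063206
g(2.3844696) = 0.0028219
u₅ = 2.3844696 − 0.0028219·(0.0063206)/(0.1378634) = 2.3843402;  |Δ| = 0.0001294
|u₅ − u₄| = 0.0001294 < 10^{-3}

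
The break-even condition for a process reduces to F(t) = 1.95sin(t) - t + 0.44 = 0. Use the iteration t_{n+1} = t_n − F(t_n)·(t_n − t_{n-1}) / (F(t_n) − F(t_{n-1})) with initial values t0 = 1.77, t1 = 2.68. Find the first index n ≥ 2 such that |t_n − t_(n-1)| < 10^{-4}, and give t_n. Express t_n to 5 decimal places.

F(1.77) = 0.5814377, F(2.68) = -1.3715194
t2 = 2.6800000 − (-1.3715194)·(0.9100000)/(-1.9529572) = 2.0409267;  |Δ| = 0.6390733
F(2.0409267) = 0.1375162
t3 = 2.0409267 − 0.1375162·(-0.6390733)/(1.5090357) = 2.0991646;  |Δ| = 0.0582378
F(2.0991646) = 0.0249156
t4 = 2.0991646 − 0.0249156·(0.0582378)/(-0.1126007) = 2.1120511;  |Δ| = 0.0128865
F(2.1120511) = -0.0007784
t5 = 2.1120511 − (-0.0007784)·(0.0128865)/(-0.0256940) = 2.1116607;  |Δ| = 0.0003904
F(2.1116607) = 0.0000041
t6 = 2.1116607 − 0.0000041·(-0.0003904)/(0.0007825) = 2.1116627;  |Δ| = 0.0000020
|t6 − t5| = 0.0000020 < 10^{-4}

n = 6, t_n = 2.11166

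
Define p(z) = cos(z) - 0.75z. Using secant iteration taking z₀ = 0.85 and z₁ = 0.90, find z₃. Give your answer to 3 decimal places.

0.865

p(0.85) = 0.02248, p(0.90) = -0.05339
z₂ = 0.90000 − (-0.05339)·(0.90000 − 0.85000) / (-0.05339 − 0.02248) = 0.90000 − (-0.00267)/(-0.07587) = 0.86482
p(0.86482) = 0.00017
z₃ = 0.86482 − 0.00017·(0.86482 − 0.90000) / (0.00017 − (-0.05339)) = 0.86482 − (-0.00001)/(0.05356) = 0.86493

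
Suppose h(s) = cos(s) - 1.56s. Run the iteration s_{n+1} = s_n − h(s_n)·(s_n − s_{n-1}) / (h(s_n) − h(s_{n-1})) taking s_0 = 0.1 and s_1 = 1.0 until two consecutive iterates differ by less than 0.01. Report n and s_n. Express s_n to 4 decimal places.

h(0.1) = 0.839004, h(1.0) = -1.019698
s_2 = 1.000000 − (-1.019698)·(0.900000)/(-1.858702) = 0.506253;  |Δ| = 0.493747
h(0.506253) = 0.084812
s_3 = 0.506253 − 0.084812·(-0.493747)/(1.104510) = 0.544167;  |Δ| = 0.037913
h(0.544167) = 0.006659
s_4 = 0.544167 − 0.006659·(0.037913)/(-0.078153) = 0.547397;  |Δ| = 0.003230
|s_4 − s_3| = 0.003230 < 0.01

n = 4, s_n = 0.5474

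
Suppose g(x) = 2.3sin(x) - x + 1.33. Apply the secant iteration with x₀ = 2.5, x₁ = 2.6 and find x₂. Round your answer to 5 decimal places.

2.57100

g(2.5) = 0.2064859, g(2.6) = -0.0843468
x₂ = 2.6000000 − (-0.0843468)·(2.6000000 − 2.5000000) / (-0.0843468 − 0.2064859) = 2.6000000 − (-0.0084347)/(-0.2908328) = 2.5709982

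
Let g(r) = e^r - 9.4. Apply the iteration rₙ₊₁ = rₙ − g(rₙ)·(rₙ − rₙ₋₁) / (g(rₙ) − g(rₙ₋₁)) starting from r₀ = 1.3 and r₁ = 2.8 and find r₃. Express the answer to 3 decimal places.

g(1.3) = -5.73070, g(2.8) = 7.04465
r₂ = 2.80000 − 7.04465·(2.80000 − 1.30000) / (7.04465 − (-5.73070)) = 2.80000 − (10.56697)/(12.77535) = 1.97286
g(1.97286) = -2.20877
r₃ = 1.97286 − (-2.20877)·(1.97286 − 2.80000) / (-2.20877 − 7.04465) = 1.97286 − (1.82695)/(-9.25341) = 2.17030

2.170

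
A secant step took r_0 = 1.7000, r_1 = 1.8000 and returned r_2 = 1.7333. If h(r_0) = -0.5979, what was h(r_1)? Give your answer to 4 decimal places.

The secant line through (1.7000, -0.5979) and (1.8000, h(r_1)) crosses zero at r_2 = 1.7333.
So (1.7000, -0.5979), (1.8000, h(r_1)), (1.7333, 0) are collinear:
h(r_1) = -0.5979 · (1.8000 − 1.7333) / (1.7000 − 1.7333) = -0.5979 · (0.066700)/(-0.033300) = 1.197595

1.1976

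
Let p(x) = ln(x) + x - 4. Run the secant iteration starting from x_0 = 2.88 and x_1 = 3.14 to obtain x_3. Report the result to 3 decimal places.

2.926

p(2.88) = -0.06221, p(3.14) = 0.28422
x_2 = 3.14000 − 0.28422·(3.14000 − 2.88000) / (0.28422 − (-0.06221)) = 3.14000 − (0.07390)/(0.34643) = 2.92669
p(2.92669) = 0.00056
x_3 = 2.92669 − 0.00056·(2.92669 − 3.14000) / (0.00056 − 0.28422) = 2.92669 − (-0.00012)/(-0.28366) = 2.92627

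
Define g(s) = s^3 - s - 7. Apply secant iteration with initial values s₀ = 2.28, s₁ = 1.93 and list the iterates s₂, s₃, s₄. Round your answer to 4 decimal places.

2.0713, 2.0881, 2.0867

g(2.28) = 2.572352, g(1.93) = -1.740943
s₂ = 1.930000 − (-1.740943)·(1.930000 − 2.280000) / (-1.740943 − 2.572352) = 1.930000 − (0.609330)/(-4.313295) = 2.071268
g(2.071268) = -0.185217
s₃ = 2.071268 − (-0.185217)·(2.071268 − 1.930000) / (-0.185217 − (-1.740943)) = 2.071268 − (-0.026165)/(1.555726) = 2.088086
g(2.088086) = 0.016190
s₄ = 2.088086 − 0.016190·(2.088086 − 2.071268) / (0.016190 − (-0.185217)) = 2.088086 − (0.000272)/(0.201407) = 2.086735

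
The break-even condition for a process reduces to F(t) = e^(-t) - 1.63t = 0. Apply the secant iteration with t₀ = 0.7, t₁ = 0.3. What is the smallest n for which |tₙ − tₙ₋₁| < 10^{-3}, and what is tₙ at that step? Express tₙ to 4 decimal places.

n = 4, tₙ = 0.4080

F(0.7) = -0.644415, F(0.3) = 0.251818
t₂ = 0.300000 − 0.251818·(-0.400000)/(0.896233) = 0.412390;  |Δ| = 0.112390
F(0.412390) = -0.010129
t₃ = 0.412390 − (-0.010129)·(0.112390)/(-0.261947) = 0.408044;  |Δ| = 0.004346
F(0.408044) = -0.000162
t₄ = 0.408044 − (-0.000162)·(-0.004346)/(0.009967) = 0.407973;  |Δ| = 0.000070
|t₄ − t₃| = 0.000070 < 10^{-3}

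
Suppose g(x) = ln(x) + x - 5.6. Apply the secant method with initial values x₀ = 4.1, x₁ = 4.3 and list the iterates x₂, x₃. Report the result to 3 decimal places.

g(4.1) = -0.08901, g(4.3) = 0.15862
x₂ = 4.30000 − 0.15862·(4.30000 − 4.10000) / (0.15862 − (-0.08901)) = 4.30000 − (0.03172)/(0.24763) = 4.17189
g(4.17189) = 0.00026
x₃ = 4.17189 − 0.00026·(4.17189 − 4.30000) / (0.00026 − 0.15862) = 4.17189 − (-0.00003)/(-0.15835) = 4.17168

4.172, 4.172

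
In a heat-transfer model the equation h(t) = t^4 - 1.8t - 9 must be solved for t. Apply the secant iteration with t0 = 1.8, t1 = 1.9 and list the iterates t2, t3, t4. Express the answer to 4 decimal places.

1.8740, 1.8756, 1.8756

h(1.8) = -1.742400, h(1.9) = 0.612100
t2 = 1.900000 − 0.612100·(1.900000 − 1.800000) / (0.612100 − (-1.742400)) = 1.900000 − (0.061210)/(2.354500) = 1.874003
h(1.874003) = -0.039854
t3 = 1.874003 − (-0.039854)·(1.874003 − 1.900000) / (-0.039854 − 0.612100) = 1.874003 − (0.001036)/(-0.651954) = 1.875592
h(1.875592) = -0.000825
t4 = 1.875592 − (-0.000825)·(1.875592 − 1.874003) / (-0.000825 − (-0.039854)) = 1.875592 − (-0.000001)/(0.039029) = 1.875626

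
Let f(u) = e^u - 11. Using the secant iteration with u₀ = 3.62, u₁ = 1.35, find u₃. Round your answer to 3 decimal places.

2.789

f(3.62) = 26.33757, f(1.35) = -7.14257
u₂ = 1.35000 − (-7.14257)·(1.35000 − 3.62000) / (-7.14257 − 26.33757) = 1.35000 − (16.21364)/(-33.48014) = 1.83428
f(1.83428) = -4.73940
u₃ = 1.83428 − (-4.73940)·(1.83428 − 1.35000) / (-4.73940 − (-7.14257)) = 1.83428 − (-2.29518)/(2.40318) = 2.78934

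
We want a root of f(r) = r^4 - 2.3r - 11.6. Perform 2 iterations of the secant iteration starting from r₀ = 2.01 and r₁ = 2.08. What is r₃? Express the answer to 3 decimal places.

2.007

f(2.01) = 0.09941, f(2.08) = 2.33374
r₂ = 2.08000 − 2.33374·(2.08000 − 2.01000) / (2.33374 − 0.09941) = 2.08000 − (0.16336)/(2.23433) = 2.00689
f(2.00689) = 0.00564
r₃ = 2.00689 − 0.00564·(2.00689 − 2.08000) / (0.00564 − 2.33374) = 2.00689 − (-0.00041)/(-2.32809) = 2.00671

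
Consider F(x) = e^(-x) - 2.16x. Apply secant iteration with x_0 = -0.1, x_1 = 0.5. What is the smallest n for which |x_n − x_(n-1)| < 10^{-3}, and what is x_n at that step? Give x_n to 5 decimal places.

n = 4, x_n = 0.33213

F(-0.1) = 1.3211709, F(0.5) = -0.4734693
x_2 = 0.5000000 − (-0.4734693)·(0.6000000)/(-1.7946403) = 0.3417055;  |Δ| = 0.1582945
F(0.3417055) = -0.0275266
x_3 = 0.3417055 − (-0.0275266)·(-0.1582945)/(0.4459428) = 0.3319346;  |Δ| = 0.0097710
F(0.3319346) = 0.0005557
x_4 = 0.3319346 − 0.0005557·(-0.0097710)/(0.0280822) = 0.3321279;  |Δ| = 0.0001933
|x_4 − x_3| = 0.0001933 < 10^{-3}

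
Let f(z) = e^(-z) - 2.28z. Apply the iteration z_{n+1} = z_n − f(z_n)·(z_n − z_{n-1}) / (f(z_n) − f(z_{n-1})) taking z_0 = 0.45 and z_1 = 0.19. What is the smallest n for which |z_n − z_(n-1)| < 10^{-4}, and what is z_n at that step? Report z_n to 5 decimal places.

f(0.45) = -0.3883718, f(0.19) = 0.3937591
z_2 = 0.1900000 − 0.3937591·(-0.2600000)/(0.7821310) = 0.3208954;  |Δ| = 0.1308954
f(0.3208954) = -0.0061425
z_3 = 0.3208954 − (-0.0061425)·(0.1308954)/(-0.3999016) = 0.3188849;  |Δ| = 0.0020106
f(0.3188849) = -0.0000983
z_4 = 0.3188849 − (-0.0000983)·(-0.0020106)/(0.0060442) = 0.3188522;  |Δ| = 0.0000327
|z_4 − z_3| = 0.0000327 < 10^{-4}

n = 4, z_n = 0.31885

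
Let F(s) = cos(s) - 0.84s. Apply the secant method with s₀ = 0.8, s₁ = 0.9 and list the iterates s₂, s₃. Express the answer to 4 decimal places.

F(0.8) = 0.024707, F(0.9) = -0.134390
s₂ = 0.900000 − (-0.134390)·(0.900000 − 0.800000) / (-0.134390 − 0.024707) = 0.900000 − (-0.013439)/(-0.159097) = 0.815529
F(0.815529) = 0.000438
s₃ = 0.815529 − 0.000438·(0.815529 − 0.900000) / (0.000438 − (-0.134390)) = 0.815529 − (-0.000037)/(0.134828) = 0.815804

0.8155, 0.8158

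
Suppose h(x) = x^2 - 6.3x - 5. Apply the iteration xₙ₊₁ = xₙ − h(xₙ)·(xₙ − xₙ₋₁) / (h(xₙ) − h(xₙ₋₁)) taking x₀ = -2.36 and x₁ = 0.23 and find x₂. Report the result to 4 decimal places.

-0.5287

h(-2.36) = 15.437600, h(0.23) = -6.396100
x₂ = 0.230000 − (-6.396100)·(0.230000 − (-2.360000)) / (-6.396100 − 15.437600) = 0.230000 − (-16.565899)/(-21.833700) = -0.528731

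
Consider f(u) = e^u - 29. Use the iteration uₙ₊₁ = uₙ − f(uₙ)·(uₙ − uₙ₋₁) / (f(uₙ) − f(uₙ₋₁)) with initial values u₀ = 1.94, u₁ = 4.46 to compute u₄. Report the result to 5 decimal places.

3.52158

f(1.94) = -22.0412490, f(4.46) = 57.4875091
u₂ = 4.4600000 − 57.4875091·(4.4600000 − 1.9400000) / (57.4875091 − (-22.0412490)) = 4.4600000 − (144.8685229)/(79.5287581) = 2.6384134
f(2.6384134) = -15.0090126
u₃ = 2.6384134 − (-15.0090126)·(2.6384134 − 4.4600000) / (-15.0090126 − 57.4875091) = 2.6384134 − (27.3402168)/(-72.4965217) = 3.0155379
f(3.0155379) = -8.5999389
u₄ = 3.0155379 − (-8.5999389)·(3.0155379 − 2.6384134) / (-8.5999389 − (-15.0090126)) = 3.0155379 − (-3.2432479)/(6.4090737) = 3.5215779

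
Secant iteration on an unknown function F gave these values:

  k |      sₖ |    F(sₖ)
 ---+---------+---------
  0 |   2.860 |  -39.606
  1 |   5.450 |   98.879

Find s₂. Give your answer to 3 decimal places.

3.601

s₂ = 5.450 − 98.879·(5.450 − 2.860) / (98.879 − (-39.606))
   = 5.450 − (256.09661)/(138.48500) = 3.60073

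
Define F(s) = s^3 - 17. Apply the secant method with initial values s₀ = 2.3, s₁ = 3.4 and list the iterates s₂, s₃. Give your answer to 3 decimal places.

2.496, 2.551

F(2.3) = -4.83300, F(3.4) = 22.30400
s₂ = 3.40000 − 22.30400·(3.40000 − 2.30000) / (22.30400 − (-4.83300)) = 3.40000 − (24.53440)/(27.13700) = 2.49591
F(2.49591) = -1.45164
s₃ = 2.49591 − (-1.45164)·(2.49591 − 3.40000) / (-1.45164 − 22.30400) = 2.49591 − (1.31242)/(-23.75564) = 2.55115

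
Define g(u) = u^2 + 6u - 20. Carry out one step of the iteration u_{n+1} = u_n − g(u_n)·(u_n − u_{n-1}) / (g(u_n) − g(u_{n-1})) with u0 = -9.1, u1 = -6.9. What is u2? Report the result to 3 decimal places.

-8.279

g(-9.1) = 8.21000, g(-6.9) = -13.79000
u2 = -6.90000 − (-13.79000)·(-6.90000 − (-9.10000)) / (-13.79000 − 8.21000) = -6.90000 − (-30.33800)/(-22.00000) = -8.27900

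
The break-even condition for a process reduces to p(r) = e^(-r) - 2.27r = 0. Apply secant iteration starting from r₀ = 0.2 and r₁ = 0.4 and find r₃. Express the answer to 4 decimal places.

p(0.2) = 0.364731, p(0.4) = -0.237680
r₂ = 0.400000 − (-0.237680)·(0.400000 − 0.200000) / (-0.237680 − 0.364731) = 0.400000 − (-0.047536)/(-0.602411) = 0.321090
p(0.321090) = -0.003518
r₃ = 0.321090 − (-0.003518)·(0.321090 − 0.400000) / (-0.003518 − (-0.237680)) = 0.321090 − (0.000278)/(0.234162) = 0.319905

0.3199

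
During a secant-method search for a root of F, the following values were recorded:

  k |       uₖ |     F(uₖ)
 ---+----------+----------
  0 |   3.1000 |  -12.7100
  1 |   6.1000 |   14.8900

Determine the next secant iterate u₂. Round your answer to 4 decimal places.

4.4815

u₂ = 6.1000 − 14.8900·(6.1000 − 3.1000) / (14.8900 − (-12.7100))
   = 6.1000 − (44.670000)/(27.600000) = 4.481522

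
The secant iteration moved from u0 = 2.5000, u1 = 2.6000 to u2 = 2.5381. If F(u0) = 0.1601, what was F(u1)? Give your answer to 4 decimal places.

The secant line through (2.5000, 0.1601) and (2.6000, F(u1)) crosses zero at u2 = 2.5381.
So (2.5000, 0.1601), (2.6000, F(u1)), (2.5381, 0) are collinear:
F(u1) = 0.1601 · (2.6000 − 2.5381) / (2.5000 − 2.5381) = 0.1601 · (0.061900)/(-0.038100) = -0.260110

-0.2601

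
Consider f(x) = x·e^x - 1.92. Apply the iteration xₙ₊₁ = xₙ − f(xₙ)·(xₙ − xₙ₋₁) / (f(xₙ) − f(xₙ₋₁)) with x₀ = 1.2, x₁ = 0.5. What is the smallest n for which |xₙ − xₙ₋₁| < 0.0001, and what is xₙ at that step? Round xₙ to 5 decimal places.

f(1.2) = 2.0641403, f(0.5) = -1.0956394
x₂ = 0.5000000 − (-1.0956394)·(-0.7000000)/(-3.1597797) = 0.7427218;  |Δ| = 0.2427218
f(0.7427218) = -0.3590600
x₃ = 0.7427218 − (-0.3590600)·(0.2427218)/(0.7365793) = 0.8610414;  |Δ| = 0.1183195
f(0.8610414) = 0.1168992
x₄ = 0.8610414 − 0.1168992·(0.1183195)/(0.4759592) = 0.8319812;  |Δ| = 0.0290602
f(0.8319812) = -0.0082180
x₅ = 0.8319812 − (-0.0082180)·(-0.0290602)/(-0.1251172) = 0.8338900;  |Δ| = 0.0019088
f(0.8338900) = -0.0001710
x₆ = 0.8338900 − (-0.0001710)·(0.0019088)/(0.0080470) = 0.8339305;  |Δ| = 0.0000406
|x₆ − x₅| = 0.0000406 < 0.0001

n = 6, xₙ = 0.83393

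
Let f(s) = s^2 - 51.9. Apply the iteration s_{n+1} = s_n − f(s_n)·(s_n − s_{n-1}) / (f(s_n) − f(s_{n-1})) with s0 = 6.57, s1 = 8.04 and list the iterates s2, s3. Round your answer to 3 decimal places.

7.168, 7.202

f(6.57) = -8.73510, f(8.04) = 12.74160
s2 = 8.04000 − 12.74160·(8.04000 − 6.57000) / (12.74160 − (-8.73510)) = 8.04000 − (18.73015)/(21.47670) = 7.16789
f(7.16789) = -0.52142
s3 = 7.16789 − (-0.52142)·(7.16789 − 8.04000) / (-0.52142 − 12.74160) = 7.16789 − (0.45474)/(-13.26302) = 7.20217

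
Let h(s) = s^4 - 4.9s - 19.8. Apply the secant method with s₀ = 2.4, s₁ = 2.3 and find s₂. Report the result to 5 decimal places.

2.36561

h(2.4) = 1.6176000, h(2.3) = -3.0859000
s₂ = 2.3000000 − (-3.0859000)·(2.3000000 − 2.4000000) / (-3.0859000 − 1.6176000) = 2.3000000 − (0.3085900)/(-4.7035000) = 2.3656086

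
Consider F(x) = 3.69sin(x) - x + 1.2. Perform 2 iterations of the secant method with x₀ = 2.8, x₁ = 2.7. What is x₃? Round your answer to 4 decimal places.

2.7177

F(2.8) = -0.363894, F(2.7) = 0.077032
x₂ = 2.700000 − 0.077032·(2.700000 − 2.800000) / (0.077032 − (-0.363894)) = 2.700000 − (-0.007703)/(0.440925) = 2.717470
F(2.717470) = 0.001042
x₃ = 2.717470 − 0.001042·(2.717470 − 2.700000) / (0.001042 − 0.077032) = 2.717470 − (0.000018)/(-0.075990) = 2.717710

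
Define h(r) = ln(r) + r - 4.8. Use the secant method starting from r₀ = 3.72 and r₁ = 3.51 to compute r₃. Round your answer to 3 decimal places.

3.537

h(3.72) = 0.23372, h(3.51) = -0.03438
r₂ = 3.51000 − (-0.03438)·(3.51000 − 3.72000) / (-0.03438 − 0.23372) = 3.51000 − (0.00722)/(-0.26811) = 3.53693
h(3.53693) = 0.00019
r₃ = 3.53693 − 0.00019·(3.53693 − 3.51000) / (0.00019 − (-0.03438)) = 3.53693 − (0.00001)/(0.03458) = 3.53678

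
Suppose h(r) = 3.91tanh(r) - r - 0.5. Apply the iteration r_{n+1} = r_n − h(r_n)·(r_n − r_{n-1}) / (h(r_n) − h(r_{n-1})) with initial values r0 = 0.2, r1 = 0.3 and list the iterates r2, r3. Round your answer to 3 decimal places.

0.173, 0.174

h(0.2) = 0.07174, h(0.3) = 0.33903
r2 = 0.30000 − 0.33903·(0.30000 − 0.20000) / (0.33903 − 0.07174) = 0.30000 − (0.03390)/(0.26729) = 0.17316
h(0.17316) = -0.00279
r3 = 0.17316 − (-0.00279)·(0.17316 − 0.30000) / (-0.00279 − 0.33903) = 0.17316 − (0.00035)/(-0.34182) = 0.17420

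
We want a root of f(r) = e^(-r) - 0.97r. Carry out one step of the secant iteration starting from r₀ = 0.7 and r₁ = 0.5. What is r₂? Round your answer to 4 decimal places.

f(0.7) = -0.182415, f(0.5) = 0.121531
r₂ = 0.500000 − 0.121531·(0.500000 − 0.700000) / (0.121531 − (-0.182415)) = 0.500000 − (-0.024306)/(0.303945) = 0.579969

0.5800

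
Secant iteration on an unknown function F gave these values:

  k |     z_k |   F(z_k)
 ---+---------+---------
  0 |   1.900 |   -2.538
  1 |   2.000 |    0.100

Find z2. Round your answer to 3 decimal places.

z2 = 2.000 − 0.100·(2.000 − 1.900) / (0.100 − (-2.538))
   = 2.000 − (0.01000)/(2.63800) = 1.99621

1.996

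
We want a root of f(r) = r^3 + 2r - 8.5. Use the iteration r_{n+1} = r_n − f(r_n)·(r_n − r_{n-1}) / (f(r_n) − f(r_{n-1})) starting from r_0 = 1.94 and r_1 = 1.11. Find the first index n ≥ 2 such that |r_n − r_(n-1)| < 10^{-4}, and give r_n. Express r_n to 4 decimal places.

n = 6, r_n = 1.7174

f(1.94) = 2.681384, f(1.11) = -4.912369
r_2 = 1.110000 − (-4.912369)·(-0.830000)/(-7.593753) = 1.646924;  |Δ| = 0.536924
f(1.646924) = -0.739106
r_3 = 1.646924 − (-0.739106)·(0.536924)/(4.173263) = 1.742016;  |Δ| = 0.095092
f(1.742016) = 0.270384
r_4 = 1.742016 − 0.270384·(0.095092)/(1.009490) = 1.716546;  |Δ| = 0.025470
f(1.716546) = -0.009053
r_5 = 1.716546 − (-0.009053)·(-0.025470)/(-0.279438) = 1.717371;  |Δ| = 0.000825
f(1.717371) = -0.000105
r_6 = 1.717371 − (-0.000105)·(0.000825)/(0.008948) = 1.717381;  |Δ| = 0.000010
|r_6 − r_5| = 0.000010 < 10^{-4}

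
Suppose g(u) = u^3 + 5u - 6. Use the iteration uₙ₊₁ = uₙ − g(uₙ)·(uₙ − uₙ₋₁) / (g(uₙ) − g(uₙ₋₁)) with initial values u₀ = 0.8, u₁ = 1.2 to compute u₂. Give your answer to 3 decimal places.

g(0.8) = -1.48800, g(1.2) = 1.72800
u₂ = 1.20000 − 1.72800·(1.20000 − 0.80000) / (1.72800 − (-1.48800)) = 1.20000 − (0.69120)/(3.21600) = 0.98507

0.985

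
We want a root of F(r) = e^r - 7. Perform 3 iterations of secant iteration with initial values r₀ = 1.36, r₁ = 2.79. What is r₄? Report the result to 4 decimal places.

1.9561

F(1.36) = -3.103807, F(2.79) = 9.281020
r₂ = 2.790000 − 9.281020·(2.790000 − 1.360000) / (9.281020 − (-3.103807)) = 2.790000 − (13.271858)/(12.384826) = 1.718378
F(1.718378) = -1.424525
r₃ = 1.718378 − (-1.424525)·(1.718378 − 2.790000) / (-1.424525 − 9.281020) = 1.718378 − (1.526553)/(-10.705545) = 1.860972
F(1.860972) = -0.570015
r₄ = 1.860972 − (-0.570015)·(1.860972 − 1.718378) / (-0.570015 − (-1.424525)) = 1.860972 − (-0.081281)/(0.854509) = 1.956092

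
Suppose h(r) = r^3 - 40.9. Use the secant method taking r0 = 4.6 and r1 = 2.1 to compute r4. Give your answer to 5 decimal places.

h(4.6) = 56.4360000, h(2.1) = -31.6390000
r2 = 2.1000000 − (-31.6390000)·(2.1000000 − 4.6000000) / (-31.6390000 − 56.4360000) = 2.1000000 − (79.0975000)/(-88.0750000) = 2.9980698
h(2.9980698) = -13.9520812
r3 = 2.9980698 − (-13.9520812)·(2.9980698 − 2.1000000) / (-13.9520812 − (-31.6390000)) = 2.9980698 − (-12.5299431)/(17.6869188) = 3.7064998
h(3.7064998) = 10.0204152
r4 = 3.7064998 − 10.0204152·(3.7064998 − 2.9980698) / (10.0204152 − (-13.9520812)) = 3.7064998 − (7.0987623)/(23.9724964) = 3.4103787

3.41038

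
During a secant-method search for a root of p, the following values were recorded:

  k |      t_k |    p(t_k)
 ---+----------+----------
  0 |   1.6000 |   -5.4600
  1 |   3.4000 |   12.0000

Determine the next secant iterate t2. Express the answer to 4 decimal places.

t2 = 3.4000 − 12.0000·(3.4000 − 1.6000) / (12.0000 − (-5.4600))
   = 3.4000 − (21.600000)/(17.460000) = 2.162887

2.1629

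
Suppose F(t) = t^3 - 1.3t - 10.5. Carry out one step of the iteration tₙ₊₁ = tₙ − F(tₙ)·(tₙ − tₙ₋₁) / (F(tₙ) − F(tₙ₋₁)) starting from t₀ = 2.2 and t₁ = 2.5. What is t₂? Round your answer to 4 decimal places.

2.3774

F(2.2) = -2.712000, F(2.5) = 1.875000
t₂ = 2.500000 − 1.875000·(2.500000 − 2.200000) / (1.875000 − (-2.712000)) = 2.500000 − (0.562500)/(4.587000) = 2.377371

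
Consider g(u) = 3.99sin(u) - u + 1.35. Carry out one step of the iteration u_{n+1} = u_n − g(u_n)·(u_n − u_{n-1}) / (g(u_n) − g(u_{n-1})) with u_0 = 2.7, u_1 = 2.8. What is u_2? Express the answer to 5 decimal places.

g(2.7) = 0.3552457, g(2.8) = -0.1133973
u_2 = 2.8000000 − (-0.1133973)·(2.8000000 − 2.7000000) / (-0.1133973 − 0.3552457) = 2.8000000 − (-0.0113397)/(-0.4686430) = 2.7758031

2.77580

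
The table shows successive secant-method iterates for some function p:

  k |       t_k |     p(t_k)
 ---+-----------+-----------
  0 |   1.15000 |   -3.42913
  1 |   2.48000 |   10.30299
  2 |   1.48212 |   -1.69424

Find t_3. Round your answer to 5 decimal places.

t_3 = 1.48212 − (-1.69424)·(1.48212 − 2.48000) / (-1.69424 − 10.30299)
   = 1.48212 − (1.6906482)/(-11.9972300) = 1.6230399

1.62304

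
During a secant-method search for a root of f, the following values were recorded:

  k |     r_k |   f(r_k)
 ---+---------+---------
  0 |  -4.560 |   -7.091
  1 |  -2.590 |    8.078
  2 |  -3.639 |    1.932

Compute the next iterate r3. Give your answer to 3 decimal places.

-3.969

r3 = -3.639 − 1.932·(-3.639 − (-2.590)) / (1.932 − 8.078)
   = -3.639 − (-2.02667)/(-6.14600) = -3.96875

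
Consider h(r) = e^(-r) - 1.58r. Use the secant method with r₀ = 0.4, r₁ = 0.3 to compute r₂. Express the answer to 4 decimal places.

0.4168

h(0.4) = 0.038320, h(0.3) = 0.266818
r₂ = 0.300000 − 0.266818·(0.300000 − 0.400000) / (0.266818 − 0.038320) = 0.300000 − (-0.026682)/(0.228498) = 0.416770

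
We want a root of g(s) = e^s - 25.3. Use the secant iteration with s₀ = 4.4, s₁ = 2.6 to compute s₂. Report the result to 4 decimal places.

2.9134

g(4.4) = 56.150869, g(2.6) = -11.836262
s₂ = 2.600000 − (-11.836262)·(2.600000 − 4.400000) / (-11.836262 − 56.150869) = 2.600000 − (21.305272)/(-67.987131) = 2.913372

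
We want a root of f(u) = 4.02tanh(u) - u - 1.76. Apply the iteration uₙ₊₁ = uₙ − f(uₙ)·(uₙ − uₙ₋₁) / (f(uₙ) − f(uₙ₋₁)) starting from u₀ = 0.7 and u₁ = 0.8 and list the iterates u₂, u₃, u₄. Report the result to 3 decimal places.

0.722, 0.720, 0.720

f(0.7) = -0.03044, f(0.8) = 0.10943
u₂ = 0.80000 − 0.10943·(0.80000 − 0.70000) / (0.10943 − (-0.03044)) = 0.80000 − (0.01094)/(0.13987) = 0.72176
f(0.72176) = 0.00260
u₃ = 0.72176 − 0.00260·(0.72176 − 0.80000) / (0.00260 − 0.10943) = 0.72176 − (-0.00020)/(-0.10683) = 0.71986
f(0.71986) = -0.00023
u₄ = 0.71986 − (-0.00023)·(0.71986 − 0.72176) / (-0.00023 − 0.00260) = 0.71986 − (0.00000)/(-0.00283) = 0.72002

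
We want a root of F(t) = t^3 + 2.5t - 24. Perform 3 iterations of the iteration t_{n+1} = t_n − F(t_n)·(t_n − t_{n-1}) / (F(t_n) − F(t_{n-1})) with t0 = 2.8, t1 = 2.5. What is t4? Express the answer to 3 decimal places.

F(2.8) = 4.95200, F(2.5) = -2.12500
t2 = 2.50000 − (-2.12500)·(2.50000 − 2.80000) / (-2.12500 − 4.95200) = 2.50000 − (0.63750)/(-7.07700) = 2.59008
F(2.59008) = -0.14920
t3 = 2.59008 − (-0.14920)·(2.59008 − 2.50000) / (-0.14920 − (-2.12500)) = 2.59008 − (-0.01344)/(1.97580) = 2.59688
F(2.59688) = 0.00507
t4 = 2.59688 − 0.00507·(2.59688 − 2.59008) / (0.00507 − (-0.14920)) = 2.59688 − (0.00003)/(0.15426) = 2.59666

2.597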